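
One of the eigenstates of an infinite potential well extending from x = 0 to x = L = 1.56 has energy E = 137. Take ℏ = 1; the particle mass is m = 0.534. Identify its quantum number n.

n = 6

From E_n = n²π²ℏ²/(2mL²) invert to n = √(2mL²E)/(πℏ).
n = (1.56/π) × √(2 × 0.534 × 137) = 6.006 → n = 6.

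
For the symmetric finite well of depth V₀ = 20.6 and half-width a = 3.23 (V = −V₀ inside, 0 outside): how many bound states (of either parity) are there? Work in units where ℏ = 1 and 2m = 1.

N = 10

Define the well-strength parameter z₀ = (a/ℏ)√(2mV₀) = 3.23 × √(2·0.5·20.6) = 14.66.
A new bound state (alternating even/odd) appears each time z₀ passes a multiple of π/2, so N = ⌊2z₀/π⌋ + 1 = ⌊9.333⌋ + 1 = 10.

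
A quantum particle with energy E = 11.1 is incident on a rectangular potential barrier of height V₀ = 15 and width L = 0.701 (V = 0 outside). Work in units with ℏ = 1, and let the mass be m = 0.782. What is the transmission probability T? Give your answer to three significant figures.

Since E < V₀ the interior solution is evanescent with decay constant κ = √(2m(V₀ − E))/ℏ = 2.470.
κL = 1.731, sinh(κL) = 2.735.
The exact tunnelling result is T⁻¹ = 1 + V₀² sinh²(κL) / [4E(V₀ − E)] = 10.72, so T = 0.0933.

T = 0.0933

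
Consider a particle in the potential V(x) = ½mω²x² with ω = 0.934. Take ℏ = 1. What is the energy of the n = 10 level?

The oscillator eigenvalues are E_n = ℏω(n + ½), so E_10 = 0.934 × 10.5 = 9.807.

E = 9.81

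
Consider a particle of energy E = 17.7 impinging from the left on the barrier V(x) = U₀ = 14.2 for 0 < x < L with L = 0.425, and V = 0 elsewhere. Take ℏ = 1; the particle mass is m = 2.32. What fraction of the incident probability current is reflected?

E > U₀: inside the barrier k₂ = √(2m(E − U₀))/ℏ = 4.030, k₂L = 1.713.
Matching at both interfaces gives T⁻¹ = 1 + U₀² sin²(k₂L) / [4E(E − U₀)] = 1.797, hence T = 0.556.
R = 1 − T = 0.444.

R = 0.444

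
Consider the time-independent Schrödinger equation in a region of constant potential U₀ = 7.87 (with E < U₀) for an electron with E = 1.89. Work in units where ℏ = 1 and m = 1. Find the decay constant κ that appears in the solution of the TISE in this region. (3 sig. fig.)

Since E < U₀ the TISE in this region is ψ'' = κ²ψ with κ = √(2m(U₀ − E))/ℏ.
κ = √(2 × 1 × 5.98) = 3.458.

κ = 3.46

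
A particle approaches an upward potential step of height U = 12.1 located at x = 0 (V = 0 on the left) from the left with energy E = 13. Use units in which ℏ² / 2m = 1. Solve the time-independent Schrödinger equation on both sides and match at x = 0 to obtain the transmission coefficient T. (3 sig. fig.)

T = 0.660

On each side the TISE gives plane waves with k = √(2m(E − V))/ℏ: k₁ = √(2·½·13) = 3.606, k₂ = √(2·½·0.9) = 0.9487.
Matching ψ and ψ′ at x = 0 gives r = (k₁ − k₂)/(k₁ + k₂), so R = r² = 0.3403 and T = 1 − R = 0.6597.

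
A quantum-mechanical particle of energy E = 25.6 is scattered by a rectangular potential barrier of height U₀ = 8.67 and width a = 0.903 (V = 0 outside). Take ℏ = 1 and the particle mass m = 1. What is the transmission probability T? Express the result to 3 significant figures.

T = 0.969

E > U₀: inside the barrier k₂ = √(2m(E − U₀))/ℏ = 5.819, k₂a = 5.254.
T = [1 + U₀² sin²(k₂a) / (4E(E − U₀))]⁻¹ = 1/1.032 = 0.969.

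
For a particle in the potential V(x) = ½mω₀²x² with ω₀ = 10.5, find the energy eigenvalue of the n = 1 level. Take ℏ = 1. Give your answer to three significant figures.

Using E_n = (n + ½)ℏω₀: E_1 = 1.5 × 10.5 = 15.75.

E = 15.8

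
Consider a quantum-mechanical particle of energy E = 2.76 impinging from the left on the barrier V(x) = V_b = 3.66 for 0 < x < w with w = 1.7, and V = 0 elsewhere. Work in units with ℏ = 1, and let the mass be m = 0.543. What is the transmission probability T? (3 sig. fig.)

Since E < V_b the interior solution is evanescent with decay constant κ = √(2m(V_b − E))/ℏ = 0.9886.
κw = 1.681, sinh(κw) = 2.591.
The exact tunnelling result is T⁻¹ = 1 + V_b² sinh²(κw) / [4E(V_b − E)] = 10.05, so T = 0.0995.

T = 0.0995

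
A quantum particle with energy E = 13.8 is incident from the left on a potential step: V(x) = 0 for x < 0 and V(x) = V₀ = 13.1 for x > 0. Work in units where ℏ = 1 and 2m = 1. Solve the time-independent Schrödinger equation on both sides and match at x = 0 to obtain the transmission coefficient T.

T = 0.600

The wavenumbers are k₁ = √(2mE)/ℏ = 3.715 on the left and k₂ = √(2m(E − V₀))/ℏ = 0.8367 on the right.
Continuity of ψ and ψ′ at the step yields the reflection amplitude r = (k₁ − k₂)/(k₁ + k₂) = 0.6324; thus R = |r|² = 0.3999, T = 0.6001.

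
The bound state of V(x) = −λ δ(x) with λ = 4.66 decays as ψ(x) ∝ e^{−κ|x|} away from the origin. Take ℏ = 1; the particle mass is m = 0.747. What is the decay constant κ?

κ = 3.48

Integrating the TISE across x = 0 gives the cusp condition ψ'(0⁺) − ψ'(0⁻) = −(2mλ/ℏ²)ψ(0).
With ψ ∝ e^{−κ|x|} this yields −2κ = −2mλ/ℏ², so κ = mλ/ℏ² = 3.481.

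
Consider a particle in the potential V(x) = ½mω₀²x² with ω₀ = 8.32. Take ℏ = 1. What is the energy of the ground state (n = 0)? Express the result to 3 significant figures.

The oscillator eigenvalues are E_n = ℏω₀(n + ½), so E_0 = 8.32 × 0.5 = 4.160.

E = 4.16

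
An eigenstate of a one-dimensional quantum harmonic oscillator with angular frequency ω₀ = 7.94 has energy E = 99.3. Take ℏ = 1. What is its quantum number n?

E_n = ℏω₀(n + ½) ⇒ n = E/(ℏω₀) − ½ = 99.3/7.94 − 0.5 = 12.006 → n = 12.

n = 12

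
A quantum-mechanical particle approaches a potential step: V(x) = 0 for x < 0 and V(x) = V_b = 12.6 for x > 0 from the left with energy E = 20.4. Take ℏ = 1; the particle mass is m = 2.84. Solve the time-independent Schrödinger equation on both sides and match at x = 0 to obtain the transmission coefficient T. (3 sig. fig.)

The wavenumbers are k₁ = √(2mE)/ℏ = 10.76 on the left and k₂ = √(2m(E − V_b))/ℏ = 6.656 on the right.
Continuity of ψ and ψ′ at the step yields the reflection amplitude r = (k₁ − k₂)/(k₁ + k₂) = 0.2358; thus R = |r|² = 0.05562, T = 0.9444.

T = 0.944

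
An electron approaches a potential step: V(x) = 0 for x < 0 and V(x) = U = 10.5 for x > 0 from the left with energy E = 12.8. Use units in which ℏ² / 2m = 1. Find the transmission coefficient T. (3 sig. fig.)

T = 0.836

On each side the TISE gives plane waves with k = √(2m(E − V))/ℏ: k₁ = √(2·½·12.8) = 3.578, k₂ = √(2·½·2.3) = 1.517.
Continuity of ψ and ψ′ at the step yields the reflection amplitude r = (k₁ − k₂)/(k₁ + k₂) = 0.4046; thus R = |r|² = 0.1637, T = 0.8363.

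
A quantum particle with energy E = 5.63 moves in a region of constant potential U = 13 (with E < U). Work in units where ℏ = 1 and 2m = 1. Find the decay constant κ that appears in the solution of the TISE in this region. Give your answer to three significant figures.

Since E < U the TISE in this region is ψ'' = κ²ψ with κ = √(2m(U − E))/ℏ.
κ = √(2 × 0.5 × 7.37) = 2.715.

κ = 2.71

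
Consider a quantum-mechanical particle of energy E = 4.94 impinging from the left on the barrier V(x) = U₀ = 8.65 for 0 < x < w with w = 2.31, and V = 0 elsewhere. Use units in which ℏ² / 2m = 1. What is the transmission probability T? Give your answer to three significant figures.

Since E < U₀ the interior solution is evanescent with decay constant κ = √(2m(U₀ − E))/ℏ = 1.926.
κw = 4.449, sinh(κw) = 42.78.
Matching ψ, ψ′ at both faces gives T = [1 + U₀² sinh²(κw) / (4E(U₀ − E))]⁻¹ = 1/1869 = 0.000535.

T = 0.000535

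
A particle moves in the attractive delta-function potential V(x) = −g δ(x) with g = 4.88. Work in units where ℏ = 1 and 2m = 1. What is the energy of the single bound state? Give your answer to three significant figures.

E = -5.95

The bound state is ψ(x) = √κ e^{−κ|x|}. The derivative jump ψ'(0⁺) − ψ'(0⁻) = −(2mg/ℏ²)ψ(0) fixes κ = mg/ℏ² = 2.440.
Then E = −ℏ²κ²/(2m) = −mg²/(2ℏ²) = -5.954.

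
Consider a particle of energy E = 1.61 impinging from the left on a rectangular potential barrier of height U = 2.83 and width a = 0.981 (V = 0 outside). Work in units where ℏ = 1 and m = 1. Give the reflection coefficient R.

R = 0.832

Since E < U the interior solution is evanescent with decay constant κ = √(2m(U − E))/ℏ = 1.562.
κa = 1.532, sinh(κa) = 2.207.
The exact tunnelling result is T⁻¹ = 1 + U² sinh²(κa) / [4E(U − E)] = 5.963, so T = 0.168.
R = 1 − T = 0.832.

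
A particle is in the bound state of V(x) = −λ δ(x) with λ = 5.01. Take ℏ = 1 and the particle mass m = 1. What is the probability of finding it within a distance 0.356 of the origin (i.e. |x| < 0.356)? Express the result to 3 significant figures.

P = 0.972

The normalised bound state is ψ = √κ e^{−κ|x|} with κ = mλ/ℏ² = 5.010.
P(|x| < d) = ∫_{−d}^{d} κ e^{−2κ|x|} dx = 1 − e^{−2κd} = 1 − e^{−3.567} = 0.9718.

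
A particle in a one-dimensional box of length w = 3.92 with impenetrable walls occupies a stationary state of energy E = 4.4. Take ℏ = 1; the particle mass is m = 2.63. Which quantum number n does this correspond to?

For an infinite well E_n = n²π²ℏ²/(2mw²), so n = (w/πℏ)√(2mE).
n = (3.92/π) × √(2 × 2.63 × 4.4) = 6.003 → n = 6.

n = 6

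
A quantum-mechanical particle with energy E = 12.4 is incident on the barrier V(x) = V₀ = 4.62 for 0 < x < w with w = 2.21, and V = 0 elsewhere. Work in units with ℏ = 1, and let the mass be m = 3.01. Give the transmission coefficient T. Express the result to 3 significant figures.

E > V₀: inside the barrier k₂ = √(2m(E − V₀))/ℏ = 6.844, k₂w = 15.12.
T = [1 + V₀² sin²(k₂w) / (4E(E − V₀))]⁻¹ = 1/1.017 = 0.983.

T = 0.983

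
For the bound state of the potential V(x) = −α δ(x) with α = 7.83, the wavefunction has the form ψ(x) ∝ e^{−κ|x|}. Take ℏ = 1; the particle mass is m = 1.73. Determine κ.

Integrate −(ℏ²/2m)ψ'' − αδ(x)ψ = Eψ from −ε to +ε: the ψ'' term gives ψ'(0⁺) − ψ'(0⁻) and the δ term gives −(2mα/ℏ²)ψ(0).
With ψ ∝ e^{−κ|x|} this yields −2κ = −2mα/ℏ², so κ = mα/ℏ² = 13.55.

κ = 13.5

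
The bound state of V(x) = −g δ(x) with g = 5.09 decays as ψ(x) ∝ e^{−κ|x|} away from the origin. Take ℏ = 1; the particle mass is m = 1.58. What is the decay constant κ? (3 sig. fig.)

Integrate −(ℏ²/2m)ψ'' − gδ(x)ψ = Eψ from −ε to +ε: the ψ'' term gives ψ'(0⁺) − ψ'(0⁻) and the δ term gives −(2mg/ℏ²)ψ(0).
With ψ ∝ e^{−κ|x|} this yields −2κ = −2mg/ℏ², so κ = mg/ℏ² = 8.042.

κ = 8.04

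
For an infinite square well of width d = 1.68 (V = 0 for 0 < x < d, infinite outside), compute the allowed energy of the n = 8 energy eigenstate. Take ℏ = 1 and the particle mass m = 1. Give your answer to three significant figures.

Requiring ψ(0) = ψ(d) = 0 quantises k = nπ/d, hence E_n = ℏ²k²/2m = n²π²ℏ²/(2md²).
E_8 = 8² × π² / (2 × 1 × 1.68²) = 111.9.

E = 112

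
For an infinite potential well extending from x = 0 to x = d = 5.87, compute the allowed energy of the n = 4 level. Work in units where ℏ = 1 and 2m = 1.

Requiring ψ(0) = ψ(d) = 0 quantises k = nπ/d, hence E_n = ℏ²k²/2m = n²π²ℏ²/(2md²).
E_4 = 4² × π² / (2 × 0.5 × 5.87²) = 4.583.

E = 4.58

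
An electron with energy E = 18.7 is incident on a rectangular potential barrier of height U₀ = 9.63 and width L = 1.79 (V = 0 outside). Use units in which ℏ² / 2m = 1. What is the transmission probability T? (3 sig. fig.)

T = 0.923

Above the barrier the interior wavenumber is k₂ = √(2m(E − U₀))/ℏ = 3.012, giving phase k₂L = 5.391.
T = [1 + U₀² sin²(k₂L) / (4E(E − U₀))]⁻¹ = 1/1.083 = 0.923.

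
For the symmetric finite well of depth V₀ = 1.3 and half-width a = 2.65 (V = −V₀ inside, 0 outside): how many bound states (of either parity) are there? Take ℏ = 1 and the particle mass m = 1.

N = 3

Define the well-strength parameter z₀ = (a/ℏ)√(2mV₀) = 2.65 × √(2·1·1.3) = 4.273.
The even/odd transcendental equations gain one root per π/2 in z₀, giving N = 1 + ⌊2z₀/π⌋ = 1 + ⌊2.720⌋ = 3.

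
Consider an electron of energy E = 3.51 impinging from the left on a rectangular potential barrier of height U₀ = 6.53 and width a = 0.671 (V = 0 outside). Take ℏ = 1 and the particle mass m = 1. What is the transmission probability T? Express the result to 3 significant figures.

T = 0.137

E < U₀: inside the barrier ψ ∝ e^{±κx} with κ = √(2m(U₀ − E))/ℏ = 2.458.
κa = 1.649, sinh(κa) = 2.505.
Matching ψ, ψ′ at both faces gives T = [1 + U₀² sinh²(κa) / (4E(U₀ − E))]⁻¹ = 1/7.310 = 0.137.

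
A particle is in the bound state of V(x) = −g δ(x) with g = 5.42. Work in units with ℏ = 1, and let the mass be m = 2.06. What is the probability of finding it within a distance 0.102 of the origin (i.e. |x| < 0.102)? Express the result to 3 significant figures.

P = 0.897

The normalised bound state is ψ = √κ e^{−κ|x|} with κ = mg/ℏ² = 11.17.
P(|x| < d) = ∫_{−d}^{d} κ e^{−2κ|x|} dx = 1 − e^{−2κd} = 1 − e^{−2.278} = 0.8975.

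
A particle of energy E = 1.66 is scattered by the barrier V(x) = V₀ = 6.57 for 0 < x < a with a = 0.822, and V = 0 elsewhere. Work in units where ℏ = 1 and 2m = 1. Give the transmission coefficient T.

T = 0.0770

E < V₀: inside the barrier ψ ∝ e^{±κx} with κ = √(2m(V₀ − E))/ℏ = 2.216.
κa = 1.821, sinh(κa) = 3.009.
The exact tunnelling result is T⁻¹ = 1 + V₀² sinh²(κa) / [4E(V₀ − E)] = 12.99, so T = 0.0770.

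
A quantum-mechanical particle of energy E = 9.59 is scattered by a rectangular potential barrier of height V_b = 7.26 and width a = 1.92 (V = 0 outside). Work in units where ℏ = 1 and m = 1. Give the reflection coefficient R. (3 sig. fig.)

E > V_b: inside the barrier k₂ = √(2m(E − V_b))/ℏ = 2.159, k₂a = 4.145.
T = [1 + V_b² sin²(k₂a) / (4E(E − V_b))]⁻¹ = 1/1.419 = 0.705.
R = 1 − T = 0.295.

R = 0.295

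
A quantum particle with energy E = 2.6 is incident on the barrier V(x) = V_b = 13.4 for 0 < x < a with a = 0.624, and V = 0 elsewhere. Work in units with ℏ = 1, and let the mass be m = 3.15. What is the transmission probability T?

T = 0.0000846

E < V_b: inside the barrier ψ ∝ e^{±κx} with κ = √(2m(V_b − E))/ℏ = 8.249.
κa = 5.147, sinh(κa) = 85.97.
The exact tunnelling result is T⁻¹ = 1 + V_b² sinh²(κa) / [4E(V_b − E)] = 11820, so T = 0.0000846.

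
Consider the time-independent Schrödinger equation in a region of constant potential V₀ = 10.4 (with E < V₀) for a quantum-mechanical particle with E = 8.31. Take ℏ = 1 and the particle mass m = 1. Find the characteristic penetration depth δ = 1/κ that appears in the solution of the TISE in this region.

Since E < V₀ the TISE in this region is ψ'' = κ²ψ with κ = √(2m(V₀ − E))/ℏ.
κ = √(2 × 1 × 2.09) = 2.045. The penetration depth is δ = 1/κ = 0.489.

δ = 0.489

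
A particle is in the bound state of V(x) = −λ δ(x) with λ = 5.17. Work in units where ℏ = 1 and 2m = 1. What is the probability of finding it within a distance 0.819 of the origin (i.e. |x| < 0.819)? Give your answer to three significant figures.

The normalised bound state is ψ = √κ e^{−κ|x|} with κ = mλ/ℏ² = 2.585.
P(|x| < d) = ∫_{−d}^{d} κ e^{−2κ|x|} dx = 1 − e^{−2κd} = 1 − e^{−4.234} = 0.9855.

P = 0.986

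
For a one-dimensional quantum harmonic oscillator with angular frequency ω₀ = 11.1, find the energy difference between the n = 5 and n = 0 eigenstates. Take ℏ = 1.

ΔE = 55.5

E_n = ℏω₀(n + ½), so ΔE = (5 − 0) ℏω₀ = 5 × 11.1 = 55.50.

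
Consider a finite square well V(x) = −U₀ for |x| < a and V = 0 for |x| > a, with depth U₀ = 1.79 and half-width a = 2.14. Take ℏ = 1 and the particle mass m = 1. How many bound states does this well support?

N = 3

The dimensionless depth is z₀ = a√(2mU₀)/ℏ = 2.14 × √(3.580) = 4.049.
A new bound state (alternating even/odd) appears each time z₀ passes a multiple of π/2, so N = ⌊2z₀/π⌋ + 1 = ⌊2.578⌋ + 1 = 3.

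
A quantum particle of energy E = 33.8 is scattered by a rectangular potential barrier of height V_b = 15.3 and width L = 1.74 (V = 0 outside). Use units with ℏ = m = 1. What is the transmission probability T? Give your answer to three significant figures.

E > V_b: inside the barrier k₂ = √(2m(E − V_b))/ℏ = 6.083, k₂L = 10.58.
T = [1 + V_b² sin²(k₂L) / (4E(E − V_b))]⁻¹ = 1/1.079 = 0.927.

T = 0.927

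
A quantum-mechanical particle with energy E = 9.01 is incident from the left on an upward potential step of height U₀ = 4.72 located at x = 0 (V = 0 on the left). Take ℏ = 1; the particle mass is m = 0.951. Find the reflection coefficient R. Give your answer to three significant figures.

The wavenumbers are k₁ = √(2mE)/ℏ = 4.140 on the left and k₂ = √(2m(E − U₀))/ℏ = 2.856 on the right.
Matching ψ and ψ′ at x = 0 gives r = (k₁ − k₂)/(k₁ + k₂), so R = r² = 0.03364 and T = 1 − R = 0.9664.

R = 0.0336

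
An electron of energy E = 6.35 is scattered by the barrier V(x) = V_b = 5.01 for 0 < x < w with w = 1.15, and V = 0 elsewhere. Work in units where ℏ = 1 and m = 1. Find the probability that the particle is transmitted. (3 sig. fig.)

Above the barrier the interior wavenumber is k₂ = √(2m(E − V_b))/ℏ = 1.637, giving phase k₂w = 1.883.
T = [1 + V_b² sin²(k₂w) / (4E(E − V_b))]⁻¹ = 1/1.668 = 0.600.

T = 0.600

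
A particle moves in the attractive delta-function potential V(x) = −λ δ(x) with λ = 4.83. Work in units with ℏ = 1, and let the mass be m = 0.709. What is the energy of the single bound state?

E = -8.27

The bound state is ψ(x) = √κ e^{−κ|x|}. The derivative jump ψ'(0⁺) − ψ'(0⁻) = −(2mλ/ℏ²)ψ(0) fixes κ = mλ/ℏ² = 3.424.
Then E = −ℏ²κ²/(2m) = −mλ²/(2ℏ²) = -8.270.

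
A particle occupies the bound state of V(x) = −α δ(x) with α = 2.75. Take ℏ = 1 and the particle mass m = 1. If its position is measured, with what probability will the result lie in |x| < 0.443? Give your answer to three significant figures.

P = 0.913

The normalised bound state is ψ = √κ e^{−κ|x|} with κ = mα/ℏ² = 2.750.
P(|x| < d) = ∫_{−d}^{d} κ e^{−2κ|x|} dx = 1 − e^{−2κd} = 1 − e^{−2.437} = 0.9125.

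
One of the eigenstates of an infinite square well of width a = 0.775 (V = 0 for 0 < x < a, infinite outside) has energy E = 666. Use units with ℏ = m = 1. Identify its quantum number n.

From E_n = n²π²ℏ²/(2ma²) invert to n = √(2ma²E)/(πℏ).
n = (0.775/π) × √(2 × 1 × 666) = 9.003 → n = 9.

n = 9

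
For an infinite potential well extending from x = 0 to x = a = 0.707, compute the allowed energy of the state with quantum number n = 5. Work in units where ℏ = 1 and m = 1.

The infinite-well eigenfunctions ψ_n = √(2/a) sin(nπx/a) vanish at both walls, giving E_n = n²π²ℏ²/(2ma²).
E_5 = 5² × π² / (2 × 1 × 0.707²) = 246.8.

E = 247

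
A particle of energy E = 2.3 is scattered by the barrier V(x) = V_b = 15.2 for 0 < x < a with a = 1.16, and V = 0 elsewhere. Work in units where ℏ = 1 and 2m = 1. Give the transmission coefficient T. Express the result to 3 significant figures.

T = 0.000494

E < V_b: inside the barrier ψ ∝ e^{±κx} with κ = √(2m(V_b − E))/ℏ = 3.592.
κa = 4.166, sinh(κa) = 32.23.
The exact tunnelling result is T⁻¹ = 1 + V_b² sinh²(κa) / [4E(V_b − E)] = 2023, so T = 0.000494.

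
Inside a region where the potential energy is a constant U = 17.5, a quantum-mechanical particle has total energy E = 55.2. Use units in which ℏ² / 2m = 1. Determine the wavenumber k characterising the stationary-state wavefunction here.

With E > U the solution is oscillatory, ψ ∝ e^{±ikx} with k = √(2m(E − U))/ℏ.
k = √(2 × 0.5 × 37.7) = 6.140.

k = 6.14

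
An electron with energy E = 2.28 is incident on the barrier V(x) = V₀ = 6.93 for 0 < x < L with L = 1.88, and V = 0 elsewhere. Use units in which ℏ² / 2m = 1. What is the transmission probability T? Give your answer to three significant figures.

T = 0.00106

Since E < V₀ the interior solution is evanescent with decay constant κ = √(2m(V₀ − E))/ℏ = 2.156.
κL = 4.054, sinh(κL) = 28.81.
Matching ψ, ψ′ at both faces gives T = [1 + V₀² sinh²(κL) / (4E(V₀ − E))]⁻¹ = 1/940.6 = 0.00106.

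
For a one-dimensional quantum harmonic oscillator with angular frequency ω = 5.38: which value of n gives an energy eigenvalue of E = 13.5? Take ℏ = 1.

Invert E_n = (n + ½)ℏω: n = E/ℏω − ½ = 2.009, so n = 2.

n = 2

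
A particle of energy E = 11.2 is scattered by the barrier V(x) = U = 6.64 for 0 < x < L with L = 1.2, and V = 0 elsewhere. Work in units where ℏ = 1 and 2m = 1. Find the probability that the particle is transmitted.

T = 0.939

Above the barrier the interior wavenumber is k₂ = √(2m(E − U))/ℏ = 2.135, giving phase k₂L = 2.562.
Matching at both interfaces gives T⁻¹ = 1 + U² sin²(k₂L) / [4E(E − U)] = 1.065, hence T = 0.939.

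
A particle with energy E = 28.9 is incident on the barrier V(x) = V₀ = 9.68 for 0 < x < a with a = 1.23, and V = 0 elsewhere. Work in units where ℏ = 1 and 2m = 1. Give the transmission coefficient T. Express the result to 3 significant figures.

T = 0.975

Above the barrier the interior wavenumber is k₂ = √(2m(E − V₀))/ℏ = 4.384, giving phase k₂a = 5.392.
Matching at both interfaces gives T⁻¹ = 1 + V₀² sin²(k₂a) / [4E(E − V₀)] = 1.025, hence T = 0.975.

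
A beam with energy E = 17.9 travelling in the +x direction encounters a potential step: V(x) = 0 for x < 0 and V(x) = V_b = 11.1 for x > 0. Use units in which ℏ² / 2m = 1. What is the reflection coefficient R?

R = 0.0563

The wavenumbers are k₁ = √(2mE)/ℏ = 4.231 on the left and k₂ = √(2m(E − V_b))/ℏ = 2.608 on the right.
Matching ψ and ψ′ at x = 0 gives r = (k₁ − k₂)/(k₁ + k₂), so R = r² = 0.05634 and T = 1 − R = 0.9437.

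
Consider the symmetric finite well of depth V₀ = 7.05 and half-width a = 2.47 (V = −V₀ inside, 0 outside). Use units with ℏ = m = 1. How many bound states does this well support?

Define the well-strength parameter z₀ = (a/ℏ)√(2mV₀) = 2.47 × √(2·1·7.05) = 9.275.
The even/odd transcendental equations gain one root per π/2 in z₀, giving N = 1 + ⌊2z₀/π⌋ = 1 + ⌊5.905⌋ = 6.

N = 6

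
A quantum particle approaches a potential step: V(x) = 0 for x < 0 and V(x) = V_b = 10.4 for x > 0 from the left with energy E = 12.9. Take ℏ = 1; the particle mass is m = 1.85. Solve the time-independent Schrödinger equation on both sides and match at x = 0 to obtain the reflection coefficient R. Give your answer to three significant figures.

The wavenumbers are k₁ = √(2mE)/ℏ = 6.909 on the left and k₂ = √(2m(E − V_b))/ℏ = 3.041 on the right.
Matching ψ and ψ′ at x = 0 gives r = (k₁ − k₂)/(k₁ + k₂), so R = r² = 0.1511 and T = 1 − R = 0.8489.

R = 0.151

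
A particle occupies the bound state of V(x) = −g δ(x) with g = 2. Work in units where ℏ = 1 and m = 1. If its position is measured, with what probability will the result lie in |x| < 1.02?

The normalised bound state is ψ = √κ e^{−κ|x|} with κ = mg/ℏ² = 2.000.
P(|x| < d) = ∫_{−d}^{d} κ e^{−2κ|x|} dx = 1 − e^{−2κd} = 1 − e^{−4.080} = 0.9831.

P = 0.983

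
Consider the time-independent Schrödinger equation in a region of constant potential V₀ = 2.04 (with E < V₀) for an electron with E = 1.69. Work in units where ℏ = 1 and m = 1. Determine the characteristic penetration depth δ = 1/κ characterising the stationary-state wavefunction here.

Since E < V₀ the TISE in this region is ψ'' = κ²ψ with κ = √(2m(V₀ − E))/ℏ.
κ = √(2 × 1 × 0.35) = 0.8367. The penetration depth is δ = 1/κ = 1.20.

δ = 1.20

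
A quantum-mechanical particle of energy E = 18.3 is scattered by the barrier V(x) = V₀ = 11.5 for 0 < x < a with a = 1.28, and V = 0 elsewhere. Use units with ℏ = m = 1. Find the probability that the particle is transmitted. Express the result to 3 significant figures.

T = 0.790

E > V₀: inside the barrier k₂ = √(2m(E − V₀))/ℏ = 3.688, k₂a = 4.720.
Matching at both interfaces gives T⁻¹ = 1 + V₀² sin²(k₂a) / [4E(E − V₀)] = 1.266, hence T = 0.790.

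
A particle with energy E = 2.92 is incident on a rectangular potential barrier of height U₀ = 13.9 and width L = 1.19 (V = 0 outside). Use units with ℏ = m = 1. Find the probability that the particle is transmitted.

T = 0.0000381

Since E < U₀ the interior solution is evanescent with decay constant κ = √(2m(U₀ − E))/ℏ = 4.686.
κL = 5.577, sinh(κL) = 132.1.
Matching ψ, ψ′ at both faces gives T = [1 + U₀² sinh²(κL) / (4E(U₀ − E))]⁻¹ = 1/26280 = 0.0000381.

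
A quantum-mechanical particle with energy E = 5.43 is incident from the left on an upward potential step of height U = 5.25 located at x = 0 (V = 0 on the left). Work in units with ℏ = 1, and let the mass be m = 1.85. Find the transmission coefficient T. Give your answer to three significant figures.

On each side the TISE gives plane waves with k = √(2m(E − V))/ℏ: k₁ = √(2·1.85·5.43) = 4.482, k₂ = √(2·1.85·0.18) = 0.8161.
Continuity of ψ and ψ′ at the step yields the reflection amplitude r = (k₁ − k₂)/(k₁ + k₂) = 0.6919; thus R = |r|² = 0.4788, T = 0.5212.

T = 0.521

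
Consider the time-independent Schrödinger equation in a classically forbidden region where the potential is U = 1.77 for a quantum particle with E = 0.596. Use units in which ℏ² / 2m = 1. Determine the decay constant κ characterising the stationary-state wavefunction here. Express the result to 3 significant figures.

Since E < U the TISE in this region is ψ'' = κ²ψ with κ = √(2m(U − E))/ℏ.
κ = √(2 × 0.5 × 1.174) = 1.084.

κ = 1.08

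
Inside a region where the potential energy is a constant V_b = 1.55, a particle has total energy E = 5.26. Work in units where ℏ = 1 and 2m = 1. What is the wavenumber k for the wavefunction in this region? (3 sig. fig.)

With E > V_b the solution is oscillatory, ψ ∝ e^{±ikx} with k = √(2m(E − V_b))/ℏ.
k = √(2 × 0.5 × 3.71) = 1.926.

k = 1.93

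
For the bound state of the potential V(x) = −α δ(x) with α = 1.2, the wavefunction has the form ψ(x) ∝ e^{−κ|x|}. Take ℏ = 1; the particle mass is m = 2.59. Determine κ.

Integrating the TISE across x = 0 gives the cusp condition ψ'(0⁺) − ψ'(0⁻) = −(2mα/ℏ²)ψ(0).
With ψ ∝ e^{−κ|x|} this yields −2κ = −2mα/ℏ², so κ = mα/ℏ² = 3.108.

κ = 3.11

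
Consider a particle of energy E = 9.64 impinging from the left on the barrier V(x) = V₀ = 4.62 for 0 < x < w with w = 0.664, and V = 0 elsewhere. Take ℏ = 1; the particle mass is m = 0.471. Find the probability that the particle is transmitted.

T = 0.902

E > V₀: inside the barrier k₂ = √(2m(E − V₀))/ℏ = 2.175, k₂w = 1.444.
Matching at both interfaces gives T⁻¹ = 1 + V₀² sin²(k₂w) / [4E(E − V₀)] = 1.109, hence T = 0.902.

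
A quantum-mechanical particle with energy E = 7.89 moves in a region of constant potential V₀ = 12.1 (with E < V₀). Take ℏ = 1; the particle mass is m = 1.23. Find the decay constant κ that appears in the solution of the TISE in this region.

Since E < V₀ the TISE in this region is ψ'' = κ²ψ with κ = √(2m(V₀ − E))/ℏ.
κ = √(2 × 1.23 × 4.21) = 3.218.

κ = 3.22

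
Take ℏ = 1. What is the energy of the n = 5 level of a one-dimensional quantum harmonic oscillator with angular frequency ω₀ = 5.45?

E = 30.0

Using E_n = (n + ½)ℏω₀: E_5 = 5.5 × 5.45 = 29.98.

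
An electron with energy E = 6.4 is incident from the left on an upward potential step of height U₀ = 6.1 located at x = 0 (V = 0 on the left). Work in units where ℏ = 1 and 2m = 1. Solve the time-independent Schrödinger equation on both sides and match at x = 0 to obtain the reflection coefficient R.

R = 0.415

On each side the TISE gives plane waves with k = √(2m(E − V))/ℏ: k₁ = √(2·½·6.4) = 2.530, k₂ = √(2·½·0.3) = 0.5477.
Continuity of ψ and ψ′ at the step yields the reflection amplitude r = (k₁ − k₂)/(k₁ + k₂) = 0.6441; thus R = |r|² = 0.4148, T = 0.5852.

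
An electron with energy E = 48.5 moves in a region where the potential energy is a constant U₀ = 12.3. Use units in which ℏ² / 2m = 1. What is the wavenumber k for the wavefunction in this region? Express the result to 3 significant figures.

k = 6.02

With E > U₀ the solution is oscillatory, ψ ∝ e^{±ikx} with k = √(2m(E − U₀))/ℏ.
k = √(2 × 0.5 × 36.2) = 6.017.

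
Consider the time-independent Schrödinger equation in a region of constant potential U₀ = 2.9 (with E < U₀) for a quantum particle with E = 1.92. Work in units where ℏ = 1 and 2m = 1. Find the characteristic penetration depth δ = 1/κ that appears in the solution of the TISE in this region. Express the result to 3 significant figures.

δ = 1.01

Since E < U₀ the TISE in this region is ψ'' = κ²ψ with κ = √(2m(U₀ − E))/ℏ.
κ = √(2 × 0.5 × 0.98) = 0.9899. The penetration depth is δ = 1/κ = 1.01.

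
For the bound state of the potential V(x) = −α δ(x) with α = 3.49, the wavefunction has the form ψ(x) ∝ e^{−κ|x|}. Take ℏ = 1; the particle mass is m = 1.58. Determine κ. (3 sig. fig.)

Integrate −(ℏ²/2m)ψ'' − αδ(x)ψ = Eψ from −ε to +ε: the ψ'' term gives ψ'(0⁺) − ψ'(0⁻) and the δ term gives −(2mα/ℏ²)ψ(0).
With ψ ∝ e^{−κ|x|} this yields −2κ = −2mα/ℏ², so κ = mα/ℏ² = 5.514.

κ = 5.51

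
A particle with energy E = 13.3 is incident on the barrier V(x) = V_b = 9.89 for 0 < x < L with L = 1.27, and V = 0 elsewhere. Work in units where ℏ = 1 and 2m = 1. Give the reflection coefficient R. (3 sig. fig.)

E > V_b: inside the barrier k₂ = √(2m(E − V_b))/ℏ = 1.847, k₂L = 2.345.
Matching at both interfaces gives T⁻¹ = 1 + V_b² sin²(k₂L) / [4E(E − V_b)] = 1.276, hence T = 0.784.
R = 1 − T = 0.216.

R = 0.216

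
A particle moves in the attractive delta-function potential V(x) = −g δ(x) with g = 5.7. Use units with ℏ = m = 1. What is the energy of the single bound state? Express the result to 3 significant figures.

E = -16.2

The bound state is ψ(x) = √κ e^{−κ|x|}. The derivative jump ψ'(0⁺) − ψ'(0⁻) = −(2mg/ℏ²)ψ(0) fixes κ = mg/ℏ² = 5.700.
Then E = −ℏ²κ²/(2m) = −mg²/(2ℏ²) = -16.25.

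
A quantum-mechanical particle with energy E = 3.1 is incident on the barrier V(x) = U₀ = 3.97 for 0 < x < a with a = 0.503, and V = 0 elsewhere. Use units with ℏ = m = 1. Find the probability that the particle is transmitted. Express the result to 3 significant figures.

Since E < U₀ the interior solution is evanescent with decay constant κ = √(2m(U₀ − E))/ℏ = 1.319.
κa = 0.6635, sinh(κa) = 0.7133.
The exact tunnelling result is T⁻¹ = 1 + U₀² sinh²(κa) / [4E(U₀ − E)] = 1.743, so T = 0.574.

T = 0.574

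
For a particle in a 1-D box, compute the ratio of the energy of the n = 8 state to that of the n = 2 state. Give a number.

E_n = n²π²ℏ²/(2mL²) so the ratio is n₂²/n₁² = 64/4 = 16.

16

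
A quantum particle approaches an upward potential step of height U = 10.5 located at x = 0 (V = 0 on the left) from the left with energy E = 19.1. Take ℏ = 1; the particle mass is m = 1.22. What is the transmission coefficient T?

T = 0.961

The wavenumbers are k₁ = √(2mE)/ℏ = 6.827 on the left and k₂ = √(2m(E − U))/ℏ = 4.581 on the right.
Matching ψ and ψ′ at x = 0 gives r = (k₁ − k₂)/(k₁ + k₂), so R = r² = 0.03876 and T = 1 − R = 0.9612.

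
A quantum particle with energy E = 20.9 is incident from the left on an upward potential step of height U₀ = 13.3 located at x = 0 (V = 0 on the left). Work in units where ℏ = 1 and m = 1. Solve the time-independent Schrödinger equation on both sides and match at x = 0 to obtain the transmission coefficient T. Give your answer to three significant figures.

T = 0.939

The wavenumbers are k₁ = √(2mE)/ℏ = 6.465 on the left and k₂ = √(2m(E − U₀))/ℏ = 3.899 on the right.
Matching ψ and ψ′ at x = 0 gives r = (k₁ − k₂)/(k₁ + k₂), so R = r² = 0.06133 and T = 1 − R = 0.9387.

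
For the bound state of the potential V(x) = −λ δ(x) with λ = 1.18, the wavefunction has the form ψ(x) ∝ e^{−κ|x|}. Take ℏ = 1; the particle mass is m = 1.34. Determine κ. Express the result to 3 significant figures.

Integrating the TISE across x = 0 gives the cusp condition ψ'(0⁺) − ψ'(0⁻) = −(2mλ/ℏ²)ψ(0).
With ψ ∝ e^{−κ|x|} this yields −2κ = −2mλ/ℏ², so κ = mλ/ℏ² = 1.581.

κ = 1.58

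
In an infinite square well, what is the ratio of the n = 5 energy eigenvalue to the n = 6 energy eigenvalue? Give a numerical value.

0.694444

Since E_n ∝ n², the ratio is (5/6)² = 0.694444.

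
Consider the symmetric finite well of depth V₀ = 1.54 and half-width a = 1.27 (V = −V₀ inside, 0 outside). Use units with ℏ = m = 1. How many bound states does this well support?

N = 2

Define the well-strength parameter z₀ = (a/ℏ)√(2mV₀) = 1.27 × √(2·1·1.54) = 2.229.
The even/odd transcendental equations gain one root per π/2 in z₀, giving N = 1 + ⌊2z₀/π⌋ = 1 + ⌊1.419⌋ = 2.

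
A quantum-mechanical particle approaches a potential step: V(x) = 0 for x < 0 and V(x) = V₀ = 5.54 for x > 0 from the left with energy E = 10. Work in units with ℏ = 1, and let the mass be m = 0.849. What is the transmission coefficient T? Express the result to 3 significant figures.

T = 0.960

On each side the TISE gives plane waves with k = √(2m(E − V))/ℏ: k₁ = √(2·0.849·10) = 4.121, k₂ = √(2·0.849·4.46) = 2.752.
Continuity of ψ and ψ′ at the step yields the reflection amplitude r = (k₁ − k₂)/(k₁ + k₂) = 0.1992; thus R = |r|² = 0.03967, T = 0.9603.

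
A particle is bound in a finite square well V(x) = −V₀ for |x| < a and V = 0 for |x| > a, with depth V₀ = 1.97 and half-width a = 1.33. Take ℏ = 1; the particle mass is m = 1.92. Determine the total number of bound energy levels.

N = 3

Define the well-strength parameter z₀ = (a/ℏ)√(2mV₀) = 1.33 × √(2·1.92·1.97) = 3.658.
The even/odd transcendental equations gain one root per π/2 in z₀, giving N = 1 + ⌊2z₀/π⌋ = 1 + ⌊2.329⌋ = 3.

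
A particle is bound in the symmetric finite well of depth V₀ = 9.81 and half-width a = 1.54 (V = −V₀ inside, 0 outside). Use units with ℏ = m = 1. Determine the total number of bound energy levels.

The dimensionless depth is z₀ = a√(2mV₀)/ℏ = 1.54 × √(19.62) = 6.821.
A new bound state (alternating even/odd) appears each time z₀ passes a multiple of π/2, so N = ⌊2z₀/π⌋ + 1 = ⌊4.343⌋ + 1 = 5.

N = 5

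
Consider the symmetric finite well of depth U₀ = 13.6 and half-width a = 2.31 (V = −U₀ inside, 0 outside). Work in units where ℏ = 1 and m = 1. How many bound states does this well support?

The dimensionless depth is z₀ = a√(2mU₀)/ℏ = 2.31 × √(27.20) = 12.05.
The even/odd transcendental equations gain one root per π/2 in z₀, giving N = 1 + ⌊2z₀/π⌋ = 1 + ⌊7.670⌋ = 8.

N = 8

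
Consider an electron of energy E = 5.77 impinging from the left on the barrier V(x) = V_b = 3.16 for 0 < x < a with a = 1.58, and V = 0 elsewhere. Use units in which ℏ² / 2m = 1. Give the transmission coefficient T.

T = 0.951

E > V_b: inside the barrier k₂ = √(2m(E − V_b))/ℏ = 1.616, k₂a = 2.553.
T = [1 + V_b² sin²(k₂a) / (4E(E − V_b))]⁻¹ = 1/1.051 = 0.951.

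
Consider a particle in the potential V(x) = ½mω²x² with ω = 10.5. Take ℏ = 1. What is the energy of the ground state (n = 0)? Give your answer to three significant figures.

E = 5.25

Using E_n = (n + ½)ℏω: E_0 = 0.5 × 10.5 = 5.250.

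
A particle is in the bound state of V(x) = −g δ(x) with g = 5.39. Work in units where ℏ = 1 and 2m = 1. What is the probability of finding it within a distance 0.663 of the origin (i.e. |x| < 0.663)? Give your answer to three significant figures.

The normalised bound state is ψ = √κ e^{−κ|x|} with κ = mg/ℏ² = 2.695.
P(|x| < d) = ∫_{−d}^{d} κ e^{−2κ|x|} dx = 1 − e^{−2κd} = 1 − e^{−3.574} = 0.9719.

P = 0.972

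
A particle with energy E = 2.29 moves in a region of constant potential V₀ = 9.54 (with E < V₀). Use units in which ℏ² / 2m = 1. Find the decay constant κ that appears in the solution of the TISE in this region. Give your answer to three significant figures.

Since E < V₀ the TISE in this region is ψ'' = κ²ψ with κ = √(2m(V₀ − E))/ℏ.
κ = √(2 × 0.5 × 7.25) = 2.693.

κ = 2.69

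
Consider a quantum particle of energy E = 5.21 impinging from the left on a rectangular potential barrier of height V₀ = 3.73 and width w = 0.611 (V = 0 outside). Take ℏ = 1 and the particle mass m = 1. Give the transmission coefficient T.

E > V₀: inside the barrier k₂ = √(2m(E − V₀))/ℏ = 1.720, k₂w = 1.051.
T = [1 + V₀² sin²(k₂w) / (4E(E − V₀))]⁻¹ = 1/1.340 = 0.746.

T = 0.746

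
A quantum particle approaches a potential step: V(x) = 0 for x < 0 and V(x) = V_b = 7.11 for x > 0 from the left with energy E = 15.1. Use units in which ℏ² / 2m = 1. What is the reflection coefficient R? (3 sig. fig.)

R = 0.0249

On each side the TISE gives plane waves with k = √(2m(E − V))/ℏ: k₁ = √(2·½·15.1) = 3.886, k₂ = √(2·½·7.99) = 2.827.
Continuity of ψ and ψ′ at the step yields the reflection amplitude r = (k₁ − k₂)/(k₁ + k₂) = 0.1578; thus R = |r|² = 0.02490, T = 0.9751.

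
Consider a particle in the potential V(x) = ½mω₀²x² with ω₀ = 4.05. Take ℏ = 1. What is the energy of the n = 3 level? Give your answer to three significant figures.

E = 14.2

The oscillator eigenvalues are E_n = ℏω₀(n + ½), so E_3 = 4.05 × 3.5 = 14.18.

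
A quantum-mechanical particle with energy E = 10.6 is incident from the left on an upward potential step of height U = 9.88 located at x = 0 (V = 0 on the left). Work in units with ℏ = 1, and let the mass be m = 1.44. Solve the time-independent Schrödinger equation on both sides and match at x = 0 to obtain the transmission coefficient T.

The wavenumbers are k₁ = √(2mE)/ℏ = 5.525 on the left and k₂ = √(2m(E − U))/ℏ = 1.440 on the right.
Continuity of ψ and ψ′ at the step yields the reflection amplitude r = (k₁ − k₂)/(k₁ + k₂) = 0.5865; thus R = |r|² = 0.3440, T = 0.6560.

T = 0.656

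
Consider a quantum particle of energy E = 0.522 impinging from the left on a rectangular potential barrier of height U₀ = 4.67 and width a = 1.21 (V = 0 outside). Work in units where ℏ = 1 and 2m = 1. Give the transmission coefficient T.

Since E < U₀ the interior solution is evanescent with decay constant κ = √(2m(U₀ − E))/ℏ = 2.037.
κa = 2.464, sinh(κa) = 5.835.
Matching ψ, ψ′ at both faces gives T = [1 + U₀² sinh²(κa) / (4E(U₀ − E))]⁻¹ = 1/86.75 = 0.0115.

T = 0.0115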